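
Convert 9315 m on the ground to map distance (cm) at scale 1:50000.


map_cm = 9315 * 100 / 50000 = 18.63 cm

18.63 cm


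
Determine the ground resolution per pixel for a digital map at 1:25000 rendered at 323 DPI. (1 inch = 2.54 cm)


pixel_cm = 2.54 / 323 ≈ 0.007864 cm
ground = pixel_cm * 25000 / 100 = 2.54 * 25000 / (323 * 100) = 63500 / 32300 ≈ 1.97 m

1.97 m


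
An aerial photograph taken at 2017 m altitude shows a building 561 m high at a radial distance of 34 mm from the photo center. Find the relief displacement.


d = h * r / H = 561 * 34 / 2017 = 9.46 mm

9.46 mm


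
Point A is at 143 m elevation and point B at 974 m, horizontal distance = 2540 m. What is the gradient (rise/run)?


gradient = (974 - 143) / 2540 = 831 / 2540 = 0.3272

0.3272


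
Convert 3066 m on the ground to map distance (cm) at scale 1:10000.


map_cm = 3066 * 100 / 10000 = 30.66 cm

30.66 cm


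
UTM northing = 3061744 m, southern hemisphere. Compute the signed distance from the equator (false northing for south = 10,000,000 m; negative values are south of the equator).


For southern: actual = 3061744 - 10000000 = -6938256 m

-6938256 m


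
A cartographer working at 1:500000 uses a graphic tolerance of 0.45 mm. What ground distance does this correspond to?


ground = 0.45 mm * 500000 / 1000 = 225.0 m

225.0 m


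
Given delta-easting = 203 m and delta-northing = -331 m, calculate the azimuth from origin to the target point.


az = atan2(203, -331) = 148.5 deg
adjusted to 0-360: 148.5 degrees

148.5 degrees


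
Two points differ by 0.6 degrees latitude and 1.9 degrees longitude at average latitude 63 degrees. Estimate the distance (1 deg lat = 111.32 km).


dlat_km = 0.6 * 111.32 = 66.792
dlon_km = 1.9 * 111.32 * cos(63) ≈ 96.023
dist = sqrt(66.792^2 + 96.023^2) ≈ 117.0 km

117.0 km


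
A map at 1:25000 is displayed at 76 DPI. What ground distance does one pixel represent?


pixel_cm = 2.54 / 76 ≈ 0.033421 cm
ground = pixel_cm * 25000 / 100 = 2.54 * 25000 / (76 * 100) = 63500 / 7600 ≈ 8.36 m

8.36 m


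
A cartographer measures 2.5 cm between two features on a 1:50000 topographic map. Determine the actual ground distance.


ground = 2.5 cm * 50000 / 100 = 1250.0 m = 1.25 km

1.25 km


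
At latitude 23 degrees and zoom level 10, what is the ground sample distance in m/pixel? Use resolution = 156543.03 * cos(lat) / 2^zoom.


res = 156543.03 * cos(23) / 2^10 = 156543.03 * 0.92050485 / 1024 = 140.72 m/pixel

140.72 m/pixel


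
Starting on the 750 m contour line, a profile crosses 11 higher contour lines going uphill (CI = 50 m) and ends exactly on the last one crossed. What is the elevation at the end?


elevation = 750 + 11 * 50 = 1300 m

1300 m


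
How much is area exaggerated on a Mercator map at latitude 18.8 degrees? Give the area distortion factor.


area_distortion = 1/cos^2(18.8) = 1.116

1.116


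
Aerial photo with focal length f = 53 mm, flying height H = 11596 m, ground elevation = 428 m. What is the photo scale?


scale = f / (H - h) = 53 mm / 11168 m = 53 / 11168000 = 1:210717

1:210717


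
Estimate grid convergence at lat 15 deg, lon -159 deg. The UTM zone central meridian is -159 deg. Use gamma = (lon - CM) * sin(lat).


gamma = (-159 - -159) * sin(15) = 0 * 0.258819 = 0.0 degrees

0.0 degrees


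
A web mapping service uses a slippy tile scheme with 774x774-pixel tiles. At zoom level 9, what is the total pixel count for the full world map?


tiles per axis = 2^9 = 512
total tiles = 512^2 = 262144
pixels per axis = 512 * 774 = 396288
total pixels = 396288^2 = 157044178944

157044178944 pixels


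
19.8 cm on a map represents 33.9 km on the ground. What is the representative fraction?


ground = 33.9 km = 3390000 cm; RF denominator = ground / map = 3390000 / 19.8 ≈ 171212; RF = 1:171212

1:171212


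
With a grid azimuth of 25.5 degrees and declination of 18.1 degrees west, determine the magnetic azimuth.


magnetic azimuth = grid azimuth - declination (east +ve)
mag_az = 25.5 - -18.1 = 43.6 degrees

43.6 degrees


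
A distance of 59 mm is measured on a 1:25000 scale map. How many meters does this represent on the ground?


ground = 59 mm * 25000 / 1000 = 1475.0 m

1475.0 m


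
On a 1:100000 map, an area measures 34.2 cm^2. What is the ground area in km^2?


ground_area = 34.2 * (100000/100)^2 = 34200000.0 m^2 = 34.2 km^2

34.2 km^2


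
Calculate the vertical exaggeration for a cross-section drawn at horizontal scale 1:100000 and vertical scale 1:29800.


VE = horizontal_scale / vertical_scale = 100000 / 29800 ≈ 3.4

3.4x


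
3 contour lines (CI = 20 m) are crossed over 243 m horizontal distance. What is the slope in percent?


elevation change = 3 * 20 = 60 m
slope = 60 / 243 * 100 = 24.7%

24.7%


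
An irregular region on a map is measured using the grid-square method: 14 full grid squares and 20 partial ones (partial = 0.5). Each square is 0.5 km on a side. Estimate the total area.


effective squares = 14 + 20 * 0.5 = 24.0
area = 24.0 * 0.25 = 6.0 km^2

6.0 km^2


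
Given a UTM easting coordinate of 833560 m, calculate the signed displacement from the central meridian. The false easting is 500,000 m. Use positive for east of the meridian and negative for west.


displacement = 833560 - 500000 = 333560 m

333560 m


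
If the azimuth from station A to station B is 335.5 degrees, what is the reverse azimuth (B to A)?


back azimuth = (335.5 + 180) mod 360 = 155.5 degrees

155.5 degrees


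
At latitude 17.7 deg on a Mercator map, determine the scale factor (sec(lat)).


SF = 1 / cos(17.7) = 1 / 0.952661 = 1.05

1.05


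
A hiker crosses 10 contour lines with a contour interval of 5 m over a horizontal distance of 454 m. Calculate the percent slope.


elevation change = 10 * 5 = 50 m
slope = 50 / 454 * 100 = 11.0%

11.0%


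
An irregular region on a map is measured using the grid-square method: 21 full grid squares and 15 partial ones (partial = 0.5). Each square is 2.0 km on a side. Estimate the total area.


effective squares = 21 + 15 * 0.5 = 28.5
area = 28.5 * 4.0 = 114.0 km^2

114.0 km^2


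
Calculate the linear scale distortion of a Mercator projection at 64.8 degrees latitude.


SF = 1 / cos(64.8) = 1 / 0.425779 = 2.349

2.349


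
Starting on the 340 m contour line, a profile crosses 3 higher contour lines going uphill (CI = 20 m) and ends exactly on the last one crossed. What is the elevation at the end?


elevation = 340 + 3 * 20 = 400 m

400 m


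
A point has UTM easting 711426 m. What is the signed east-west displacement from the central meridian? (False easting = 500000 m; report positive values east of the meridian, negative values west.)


displacement = 711426 - 500000 = 211426 m

211426 m


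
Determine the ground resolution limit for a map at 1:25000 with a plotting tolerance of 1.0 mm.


ground = 1.0 mm * 25000 / 1000 = 25.0 m

25.0 m


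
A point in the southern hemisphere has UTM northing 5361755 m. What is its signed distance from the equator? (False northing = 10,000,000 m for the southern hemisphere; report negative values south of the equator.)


For southern: actual = 5361755 - 10000000 = -4638245 m

-4638245 m


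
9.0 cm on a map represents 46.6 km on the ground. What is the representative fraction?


ground = 46.6 km = 4660000 cm; RF denominator = ground / map = 4660000 / 9.0 ≈ 517778; RF = 1:517778

1:517778


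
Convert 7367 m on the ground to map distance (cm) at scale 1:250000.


map_cm = 7367 * 100 / 250000 = 2.9468 cm ≈ 2.95 cm

2.95 cm


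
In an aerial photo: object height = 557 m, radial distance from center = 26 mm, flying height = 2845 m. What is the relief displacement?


d = h * r / H = 557 * 26 / 2845 = 5.09 mm

5.09 mm


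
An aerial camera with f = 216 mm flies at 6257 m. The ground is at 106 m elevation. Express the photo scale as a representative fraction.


scale = f / (H - h) = 216 mm / 6151 m = 216 / 6151000 = 1:28477

1:28477


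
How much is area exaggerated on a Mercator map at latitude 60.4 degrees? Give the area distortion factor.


area_distortion = 1/cos^2(60.4) = 4.099

4.099


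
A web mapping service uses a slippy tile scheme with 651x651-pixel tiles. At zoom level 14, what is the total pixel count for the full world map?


tiles per axis = 2^14 = 16384
total tiles = 16384^2 = 268435456
pixels per axis = 16384 * 651 = 10665984
total pixels = 10665984^2 = 113763214688256

113763214688256 pixels


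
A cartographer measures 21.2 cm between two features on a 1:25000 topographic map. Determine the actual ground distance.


ground = 21.2 cm * 25000 / 100 = 5300.0 m = 5.3 km

5.3 km


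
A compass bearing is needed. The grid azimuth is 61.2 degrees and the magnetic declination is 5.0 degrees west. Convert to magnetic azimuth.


magnetic azimuth = grid azimuth - declination (east +ve)
mag_az = 61.2 - -5.0 = 66.2 degrees

66.2 degrees


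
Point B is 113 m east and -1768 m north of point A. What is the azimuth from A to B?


az = atan2(113, -1768) = 176.3 deg
adjusted to 0-360: 176.3 degrees

176.3 degrees


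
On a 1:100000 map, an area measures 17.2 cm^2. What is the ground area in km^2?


ground_area = 17.2 * (100000/100)^2 = 17200000.0 m^2 = 17.2 km^2

17.2 km^2


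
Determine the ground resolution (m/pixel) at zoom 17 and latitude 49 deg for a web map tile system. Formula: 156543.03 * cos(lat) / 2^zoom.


res = 156543.03 * cos(49) / 2^17 = 156543.03 * 0.65605903 / 131072 = 0.78 m/pixel

0.78 m/pixel


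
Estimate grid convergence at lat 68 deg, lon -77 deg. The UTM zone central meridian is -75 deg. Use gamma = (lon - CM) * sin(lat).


gamma = (-77 - -75) * sin(68) = -2 * 0.927184 = -1.854 degrees

-1.854 degrees


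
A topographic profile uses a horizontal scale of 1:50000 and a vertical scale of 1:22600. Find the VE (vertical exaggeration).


VE = horizontal_scale / vertical_scale = 50000 / 22600 ≈ 2.2

2.2x


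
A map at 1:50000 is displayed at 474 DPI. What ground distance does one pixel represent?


pixel_cm = 2.54 / 474 ≈ 0.005359 cm
ground = pixel_cm * 50000 / 100 = 2.54 * 50000 / (474 * 100) = 127000 / 47400 ≈ 2.68 m

2.68 m


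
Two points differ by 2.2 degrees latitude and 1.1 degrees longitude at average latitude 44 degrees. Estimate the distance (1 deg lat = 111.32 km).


dlat_km = 2.2 * 111.32 = 244.904
dlon_km = 1.1 * 111.32 * cos(44) ≈ 88.085
dist = sqrt(244.904^2 + 88.085^2) ≈ 260.3 km

260.3 km


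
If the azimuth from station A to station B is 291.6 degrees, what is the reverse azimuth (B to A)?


back azimuth = (291.6 + 180) mod 360 = 111.6 degrees

111.6 degrees


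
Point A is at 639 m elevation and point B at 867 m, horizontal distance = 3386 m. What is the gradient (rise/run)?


gradient = (867 - 639) / 3386 = 228 / 3386 = 0.0673

0.0673


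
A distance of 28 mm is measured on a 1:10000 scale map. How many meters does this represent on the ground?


ground = 28 mm * 10000 / 1000 = 280.0 m

280.0 m


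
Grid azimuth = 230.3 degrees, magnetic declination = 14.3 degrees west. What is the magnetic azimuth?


magnetic azimuth = grid azimuth - declination (east +ve)
mag_az = 230.3 - -14.3 = 244.6 degrees

244.6 degrees


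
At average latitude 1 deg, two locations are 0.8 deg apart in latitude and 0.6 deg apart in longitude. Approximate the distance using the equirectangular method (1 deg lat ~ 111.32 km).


dlat_km = 0.8 * 111.32 = 89.056
dlon_km = 0.6 * 111.32 * cos(1) ≈ 66.782
dist = sqrt(89.056^2 + 66.782^2) ≈ 111.3 km

111.3 km


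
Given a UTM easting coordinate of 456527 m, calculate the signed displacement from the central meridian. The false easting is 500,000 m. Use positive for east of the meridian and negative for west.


displacement = 456527 - 500000 = -43473 m

-43473 m


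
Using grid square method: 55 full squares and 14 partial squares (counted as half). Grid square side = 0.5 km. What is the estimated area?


effective squares = 55 + 14 * 0.5 = 62.0
area = 62.0 * 0.25 = 15.5 km^2

15.5 km^2


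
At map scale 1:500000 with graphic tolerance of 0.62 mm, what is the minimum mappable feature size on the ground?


ground = 0.62 mm * 500000 / 1000 = 310.0 m

310.0 m


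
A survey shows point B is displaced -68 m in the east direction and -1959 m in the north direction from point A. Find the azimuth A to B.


az = atan2(-68, -1959) = -178.0 deg
adjusted to 0-360: 182.0 degrees

182.0 degrees


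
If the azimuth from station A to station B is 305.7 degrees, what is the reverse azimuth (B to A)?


back azimuth = (305.7 + 180) mod 360 = 125.7 degrees

125.7 degrees


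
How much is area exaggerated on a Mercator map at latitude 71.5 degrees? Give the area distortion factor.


area_distortion = 1/cos^2(71.5) = 9.932

9.932


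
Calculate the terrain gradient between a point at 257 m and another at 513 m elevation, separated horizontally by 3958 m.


gradient = (513 - 257) / 3958 = 256 / 3958 = 0.0647

0.0647


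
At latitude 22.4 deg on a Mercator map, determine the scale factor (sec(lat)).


SF = 1 / cos(22.4) = 1 / 0.924546 = 1.082

1.082


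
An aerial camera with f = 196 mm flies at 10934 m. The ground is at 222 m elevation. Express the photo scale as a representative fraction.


scale = f / (H - h) = 196 mm / 10712 m = 196 / 10712000 = 1:54653

1:54653


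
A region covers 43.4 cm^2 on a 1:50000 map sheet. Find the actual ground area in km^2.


ground_area = 43.4 * (50000/100)^2 = 10850000.0 m^2 = 10.85 km^2

10.85 km^2


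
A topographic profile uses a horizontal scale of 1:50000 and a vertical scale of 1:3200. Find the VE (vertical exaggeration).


VE = horizontal_scale / vertical_scale = 50000 / 3200 = 15.625 ≈ 15.6

15.6x


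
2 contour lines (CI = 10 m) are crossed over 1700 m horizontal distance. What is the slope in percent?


elevation change = 2 * 10 = 20 m
slope = 20 / 1700 * 100 = 1.2%

1.2%


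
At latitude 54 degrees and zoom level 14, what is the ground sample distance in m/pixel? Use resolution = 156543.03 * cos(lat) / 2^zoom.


res = 156543.03 * cos(54) / 2^14 = 156543.03 * 0.58778525 / 16384 = 5.62 m/pixel

5.62 m/pixel


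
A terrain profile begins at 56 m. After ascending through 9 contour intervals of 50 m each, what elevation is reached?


elevation = 56 + 9 * 50 = 506 m

506 m


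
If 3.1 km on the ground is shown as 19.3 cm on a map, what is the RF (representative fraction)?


ground = 3.1 km = 310000 cm; RF denominator = ground / map = 310000 / 19.3 ≈ 16062; RF = 1:16062

1:16062


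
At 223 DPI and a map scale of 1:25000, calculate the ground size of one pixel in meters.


pixel_cm = 2.54 / 223 ≈ 0.01139 cm
ground = pixel_cm * 25000 / 100 = 2.54 * 25000 / (223 * 100) = 63500 / 22300 ≈ 2.85 m

2.85 m


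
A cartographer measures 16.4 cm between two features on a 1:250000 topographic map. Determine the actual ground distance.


ground = 16.4 cm * 250000 / 100 = 41000.0 m = 41.0 km

41.0 km


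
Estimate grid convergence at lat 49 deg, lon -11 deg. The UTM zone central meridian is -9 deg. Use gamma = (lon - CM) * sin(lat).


gamma = (-11 - -9) * sin(49) = -2 * 0.75471 = -1.509 degrees

-1.509 degrees


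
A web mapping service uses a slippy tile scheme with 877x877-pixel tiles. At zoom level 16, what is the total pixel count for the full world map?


tiles per axis = 2^16 = 65536
total tiles = 65536^2 = 4294967296
pixels per axis = 65536 * 877 = 57475072
total pixels = 57475072^2 = 3303383901405184

3303383901405184 pixels


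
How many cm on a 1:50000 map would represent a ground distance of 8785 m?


map_cm = 8785 * 100 / 50000 = 17.57 cm

17.57 cm


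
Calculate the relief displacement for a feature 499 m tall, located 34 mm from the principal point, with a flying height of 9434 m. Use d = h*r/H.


d = h * r / H = 499 * 34 / 9434 = 1.8 mm

1.8 mm


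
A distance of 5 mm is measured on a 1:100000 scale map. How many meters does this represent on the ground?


ground = 5 mm * 100000 / 1000 = 500.0 m

500.0 m


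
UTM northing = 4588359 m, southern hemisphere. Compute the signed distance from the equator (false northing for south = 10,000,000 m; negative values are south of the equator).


For southern: actual = 4588359 - 10000000 = -5411641 m

-5411641 m


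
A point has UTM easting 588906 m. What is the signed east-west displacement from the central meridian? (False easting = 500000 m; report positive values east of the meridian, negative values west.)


displacement = 588906 - 500000 = 88906 m

88906 m


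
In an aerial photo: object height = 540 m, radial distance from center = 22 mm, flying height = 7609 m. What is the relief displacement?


d = h * r / H = 540 * 22 / 7609 = 1.56 mm

1.56 mm


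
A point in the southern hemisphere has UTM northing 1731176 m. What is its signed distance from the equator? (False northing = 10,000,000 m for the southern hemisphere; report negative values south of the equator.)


For southern: actual = 1731176 - 10000000 = -8268824 m

-8268824 m


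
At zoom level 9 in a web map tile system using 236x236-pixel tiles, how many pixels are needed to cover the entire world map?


tiles per axis = 2^9 = 512
total tiles = 512^2 = 262144
pixels per axis = 512 * 236 = 120832
total pixels = 120832^2 = 14600372224

14600372224 pixels


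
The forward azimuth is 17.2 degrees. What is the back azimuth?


back azimuth = (17.2 + 180) mod 360 = 197.2 degrees

197.2 degrees


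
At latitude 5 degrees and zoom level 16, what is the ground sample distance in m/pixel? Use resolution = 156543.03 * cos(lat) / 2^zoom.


res = 156543.03 * cos(5) / 2^16 = 156543.03 * 0.9961947 / 65536 = 2.38 m/pixel

2.38 m/pixel


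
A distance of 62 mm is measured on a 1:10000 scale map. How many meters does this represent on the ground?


ground = 62 mm * 10000 / 1000 = 620.0 m

620.0 m


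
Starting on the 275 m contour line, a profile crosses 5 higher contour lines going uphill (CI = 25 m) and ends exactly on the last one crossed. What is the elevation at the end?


elevation = 275 + 5 * 25 = 400 m

400 m


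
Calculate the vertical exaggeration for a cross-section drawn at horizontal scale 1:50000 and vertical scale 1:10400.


VE = horizontal_scale / vertical_scale = 50000 / 10400 ≈ 4.8

4.8x


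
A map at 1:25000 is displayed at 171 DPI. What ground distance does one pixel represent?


pixel_cm = 2.54 / 171 ≈ 0.014854 cm
ground = pixel_cm * 25000 / 100 = 2.54 * 25000 / (171 * 100) = 63500 / 17100 ≈ 3.71 m

3.71 m


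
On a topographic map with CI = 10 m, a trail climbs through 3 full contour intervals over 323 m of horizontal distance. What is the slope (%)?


elevation change = 3 * 10 = 30 m
slope = 30 / 323 * 100 = 9.3%

9.3%


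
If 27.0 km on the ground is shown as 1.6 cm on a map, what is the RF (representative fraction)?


ground = 27.0 km = 2700000 cm; RF denominator = ground / map = 2700000 / 1.6 = 1687500; RF = 1:1687500

1:1687500


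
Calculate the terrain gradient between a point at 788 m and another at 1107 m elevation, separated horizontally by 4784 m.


gradient = (1107 - 788) / 4784 = 319 / 4784 = 0.0667

0.0667


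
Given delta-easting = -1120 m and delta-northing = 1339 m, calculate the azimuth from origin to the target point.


az = atan2(-1120, 1339) = -39.9 deg
adjusted to 0-360: 320.1 degrees

320.1 degrees


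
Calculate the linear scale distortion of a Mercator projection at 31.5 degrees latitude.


SF = 1 / cos(31.5) = 1 / 0.85264 = 1.173

1.173


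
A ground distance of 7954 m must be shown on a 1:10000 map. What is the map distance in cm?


map_cm = 7954 * 100 / 10000 = 79.54 cm

79.54 cm


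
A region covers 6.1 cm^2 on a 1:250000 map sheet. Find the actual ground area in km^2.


ground_area = 6.1 * (250000/100)^2 = 38125000.0 m^2 = 38.125 km^2

38.125 km^2


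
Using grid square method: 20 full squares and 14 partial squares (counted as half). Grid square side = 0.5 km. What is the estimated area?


effective squares = 20 + 14 * 0.5 = 27.0
area = 27.0 * 0.25 = 6.75 km^2

6.75 km^2


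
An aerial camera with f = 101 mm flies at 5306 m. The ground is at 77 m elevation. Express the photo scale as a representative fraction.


scale = f / (H - h) = 101 mm / 5229 m = 101 / 5229000 = 1:51772

1:51772


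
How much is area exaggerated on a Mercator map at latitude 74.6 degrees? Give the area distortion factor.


area_distortion = 1/cos^2(74.6) = 14.18

14.18


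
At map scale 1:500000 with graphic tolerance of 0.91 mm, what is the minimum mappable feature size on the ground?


ground = 0.91 mm * 500000 / 1000 = 455.0 m

455.0 m


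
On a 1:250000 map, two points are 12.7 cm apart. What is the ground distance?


ground = 12.7 cm * 250000 / 100 = 31750.0 m = 31.75 km

31.75 km


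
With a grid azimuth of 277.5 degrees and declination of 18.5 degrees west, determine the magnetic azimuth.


magnetic azimuth = grid azimuth - declination (east +ve)
mag_az = 277.5 - -18.5 = 296.0 degrees

296.0 degrees


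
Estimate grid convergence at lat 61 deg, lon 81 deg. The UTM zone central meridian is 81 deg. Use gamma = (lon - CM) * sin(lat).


gamma = (81 - 81) * sin(61) = 0 * 0.87462 = 0.0 degrees

0.0 degrees


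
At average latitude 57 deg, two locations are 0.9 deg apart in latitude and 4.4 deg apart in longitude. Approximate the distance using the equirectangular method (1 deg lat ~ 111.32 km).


dlat_km = 0.9 * 111.32 = 100.188
dlon_km = 4.4 * 111.32 * cos(57) ≈ 266.769
dist = sqrt(100.188^2 + 266.769^2) ≈ 285.0 km

285.0 km


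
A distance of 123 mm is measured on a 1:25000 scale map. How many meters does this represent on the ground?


ground = 123 mm * 25000 / 1000 = 3075.0 m

3075.0 m


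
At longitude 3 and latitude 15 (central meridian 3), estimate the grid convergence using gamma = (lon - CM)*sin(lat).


gamma = (3 - 3) * sin(15) = 0 * 0.258819 = 0.0 degrees

0.0 degrees


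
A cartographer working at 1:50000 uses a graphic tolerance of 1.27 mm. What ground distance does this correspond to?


ground = 1.27 mm * 50000 / 1000 = 63.5 m

63.5 m


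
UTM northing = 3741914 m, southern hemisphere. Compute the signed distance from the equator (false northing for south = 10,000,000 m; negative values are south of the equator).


For southern: actual = 3741914 - 10000000 = -6258086 m

-6258086 m


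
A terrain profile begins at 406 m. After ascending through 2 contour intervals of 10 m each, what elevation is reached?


elevation = 406 + 2 * 10 = 426 m

426 m


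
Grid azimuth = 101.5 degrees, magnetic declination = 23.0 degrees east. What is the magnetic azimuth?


magnetic azimuth = grid azimuth - declination (east +ve)
mag_az = 101.5 - 23.0 = 78.5 degrees

78.5 degrees


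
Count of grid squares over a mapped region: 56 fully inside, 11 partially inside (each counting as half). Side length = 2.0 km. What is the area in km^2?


effective squares = 56 + 11 * 0.5 = 61.5
area = 61.5 * 4.0 = 246.0 km^2

246.0 km^2


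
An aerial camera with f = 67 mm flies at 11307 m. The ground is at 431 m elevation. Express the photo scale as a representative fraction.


scale = f / (H - h) = 67 mm / 10876 m = 67 / 10876000 = 1:162328

1:162328


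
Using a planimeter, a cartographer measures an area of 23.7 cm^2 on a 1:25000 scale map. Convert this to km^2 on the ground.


ground_area = 23.7 * (25000/100)^2 = 1481250.0 m^2 = 1.48125 km^2 ≈ 1.481 km^2

1.481 km^2


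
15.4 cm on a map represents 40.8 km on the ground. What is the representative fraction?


ground = 40.8 km = 4080000 cm; RF denominator = ground / map = 4080000 / 15.4 ≈ 264935; RF = 1:264935

1:264935


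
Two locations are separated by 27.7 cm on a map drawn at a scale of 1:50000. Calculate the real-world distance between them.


ground = 27.7 cm * 50000 / 100 = 13850.0 m = 13.85 km

13.85 km


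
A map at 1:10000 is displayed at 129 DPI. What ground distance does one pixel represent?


pixel_cm = 2.54 / 129 ≈ 0.01969 cm
ground = pixel_cm * 10000 / 100 = 2.54 * 10000 / (129 * 100) = 25400 / 12900 ≈ 1.97 m

1.97 m


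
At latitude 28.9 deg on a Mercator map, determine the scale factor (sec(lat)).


SF = 1 / cos(28.9) = 1 / 0.875465 = 1.142

1.142


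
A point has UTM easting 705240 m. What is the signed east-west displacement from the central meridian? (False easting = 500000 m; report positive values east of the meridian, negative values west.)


displacement = 705240 - 500000 = 205240 m

205240 m


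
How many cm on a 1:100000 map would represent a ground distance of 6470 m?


map_cm = 6470 * 100 / 100000 = 6.47 cm

6.47 cm


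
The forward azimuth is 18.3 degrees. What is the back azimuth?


back azimuth = (18.3 + 180) mod 360 = 198.3 degrees

198.3 degrees


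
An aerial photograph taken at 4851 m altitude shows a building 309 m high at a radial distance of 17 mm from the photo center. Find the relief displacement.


d = h * r / H = 309 * 17 / 4851 = 1.08 mm

1.08 mm


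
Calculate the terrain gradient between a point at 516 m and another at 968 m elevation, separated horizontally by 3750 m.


gradient = (968 - 516) / 3750 = 452 / 3750 = 0.1205

0.1205


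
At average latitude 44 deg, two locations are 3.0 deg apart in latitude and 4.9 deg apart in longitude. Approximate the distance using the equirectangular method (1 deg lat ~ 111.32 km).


dlat_km = 3.0 * 111.32 = 333.96
dlon_km = 4.9 * 111.32 * cos(44) ≈ 392.377
dist = sqrt(333.96^2 + 392.377^2) ≈ 515.3 km

515.3 km


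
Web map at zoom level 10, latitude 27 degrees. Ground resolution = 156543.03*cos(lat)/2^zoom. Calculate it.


res = 156543.03 * cos(27) / 2^10 = 156543.03 * 0.89100652 / 1024 = 136.21 m/pixel

136.21 m/pixel


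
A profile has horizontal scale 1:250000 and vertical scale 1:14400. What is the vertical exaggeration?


VE = horizontal_scale / vertical_scale = 250000 / 14400 ≈ 17.4

17.4x


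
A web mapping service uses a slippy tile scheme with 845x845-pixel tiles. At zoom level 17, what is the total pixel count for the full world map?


tiles per axis = 2^17 = 131072
total tiles = 131072^2 = 17179869184
pixels per axis = 131072 * 845 = 110755840
total pixels = 110755840^2 = 12266856094105600

12266856094105600 pixels


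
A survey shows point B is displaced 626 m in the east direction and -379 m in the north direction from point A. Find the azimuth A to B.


az = atan2(626, -379) = 121.2 deg
adjusted to 0-360: 121.2 degrees

121.2 degrees


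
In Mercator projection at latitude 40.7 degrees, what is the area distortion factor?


area_distortion = 1/cos^2(40.7) = 1.74

1.74


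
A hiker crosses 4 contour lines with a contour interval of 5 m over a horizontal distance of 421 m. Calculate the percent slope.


elevation change = 4 * 5 = 20 m
slope = 20 / 421 * 100 = 4.8%

4.8%


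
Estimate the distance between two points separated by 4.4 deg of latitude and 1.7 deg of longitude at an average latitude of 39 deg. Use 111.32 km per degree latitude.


dlat_km = 4.4 * 111.32 = 489.808
dlon_km = 1.7 * 111.32 * cos(39) ≈ 147.07
dist = sqrt(489.808^2 + 147.07^2) ≈ 511.4 km

511.4 km


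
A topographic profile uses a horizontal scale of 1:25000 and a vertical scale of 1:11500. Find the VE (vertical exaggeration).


VE = horizontal_scale / vertical_scale = 25000 / 11500 ≈ 2.2

2.2x


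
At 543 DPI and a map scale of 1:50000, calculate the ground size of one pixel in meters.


pixel_cm = 2.54 / 543 ≈ 0.004678 cm
ground = pixel_cm * 50000 / 100 = 2.54 * 50000 / (543 * 100) = 127000 / 54300 ≈ 2.34 m

2.34 m


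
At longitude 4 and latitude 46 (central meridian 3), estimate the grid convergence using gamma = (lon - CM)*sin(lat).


gamma = (4 - 3) * sin(46) = 1 * 0.71934 = 0.719 degrees

0.719 degrees


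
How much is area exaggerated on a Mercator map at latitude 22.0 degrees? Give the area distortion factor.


area_distortion = 1/cos^2(22.0) = 1.163

1.163


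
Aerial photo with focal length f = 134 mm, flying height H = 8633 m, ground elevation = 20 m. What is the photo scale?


scale = f / (H - h) = 134 mm / 8613 m = 134 / 8613000 = 1:64276

1:64276


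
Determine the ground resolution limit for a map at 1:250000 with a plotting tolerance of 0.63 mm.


ground = 0.63 mm * 250000 / 1000 = 157.5 m

157.5 m


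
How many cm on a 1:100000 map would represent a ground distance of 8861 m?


map_cm = 8861 * 100 / 100000 = 8.861 cm ≈ 8.86 cm

8.86 cm


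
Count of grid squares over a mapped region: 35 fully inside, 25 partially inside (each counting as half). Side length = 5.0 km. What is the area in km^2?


effective squares = 35 + 25 * 0.5 = 47.5
area = 47.5 * 25.0 = 1187.5 km^2

1187.5 km^2


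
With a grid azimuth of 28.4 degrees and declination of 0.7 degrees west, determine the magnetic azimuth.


magnetic azimuth = grid azimuth - declination (east +ve)
mag_az = 28.4 - -0.7 = 29.1 degrees

29.1 degrees


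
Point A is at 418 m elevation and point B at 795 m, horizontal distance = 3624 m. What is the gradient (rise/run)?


gradient = (795 - 418) / 3624 = 377 / 3624 = 0.104

0.104


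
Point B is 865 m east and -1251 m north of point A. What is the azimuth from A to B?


az = atan2(865, -1251) = 145.3 deg
adjusted to 0-360: 145.3 degrees

145.3 degrees


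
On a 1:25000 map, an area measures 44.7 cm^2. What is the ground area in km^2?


ground_area = 44.7 * (25000/100)^2 = 2793750.0 m^2 = 2.79375 km^2 ≈ 2.794 km^2

2.794 km^2


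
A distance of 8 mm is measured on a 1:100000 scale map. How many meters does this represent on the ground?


ground = 8 mm * 100000 / 1000 = 800.0 m

800.0 m


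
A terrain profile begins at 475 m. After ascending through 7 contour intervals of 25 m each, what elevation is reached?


elevation = 475 + 7 * 25 = 650 m

650 m


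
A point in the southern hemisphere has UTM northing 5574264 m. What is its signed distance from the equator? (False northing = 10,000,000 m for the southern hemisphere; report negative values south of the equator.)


For southern: actual = 5574264 - 10000000 = -4425736 m

-4425736 m


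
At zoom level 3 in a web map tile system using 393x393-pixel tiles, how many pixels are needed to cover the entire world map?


tiles per axis = 2^3 = 8
total tiles = 8^2 = 64
pixels per axis = 8 * 393 = 3144
total pixels = 3144^2 = 9884736

9884736 pixels


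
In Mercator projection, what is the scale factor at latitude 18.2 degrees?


SF = 1 / cos(18.2) = 1 / 0.949972 = 1.053

1.053


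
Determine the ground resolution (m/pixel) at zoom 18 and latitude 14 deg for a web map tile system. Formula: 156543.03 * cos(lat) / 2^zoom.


res = 156543.03 * cos(14) / 2^18 = 156543.03 * 0.97029573 / 262144 = 0.58 m/pixel

0.58 m/pixel


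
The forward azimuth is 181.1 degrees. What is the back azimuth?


back azimuth = (181.1 + 180) mod 360 = 1.1 degrees

1.1 degrees


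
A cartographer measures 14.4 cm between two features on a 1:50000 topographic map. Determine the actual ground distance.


ground = 14.4 cm * 50000 / 100 = 7200.0 m = 7.2 km

7.2 km


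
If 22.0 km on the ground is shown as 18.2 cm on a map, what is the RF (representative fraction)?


ground = 22.0 km = 2200000 cm; RF denominator = ground / map = 2200000 / 18.2 ≈ 120879; RF = 1:120879

1:120879


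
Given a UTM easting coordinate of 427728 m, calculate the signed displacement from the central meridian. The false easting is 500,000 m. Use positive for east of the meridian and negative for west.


displacement = 427728 - 500000 = -72272 m

-72272 m


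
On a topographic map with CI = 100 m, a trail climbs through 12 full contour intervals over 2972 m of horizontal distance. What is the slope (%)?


elevation change = 12 * 100 = 1200 m
slope = 1200 / 2972 * 100 = 40.4%

40.4%


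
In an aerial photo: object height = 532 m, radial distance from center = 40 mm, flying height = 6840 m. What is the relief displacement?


d = h * r / H = 532 * 40 / 6840 = 3.11 mm

3.11 mm


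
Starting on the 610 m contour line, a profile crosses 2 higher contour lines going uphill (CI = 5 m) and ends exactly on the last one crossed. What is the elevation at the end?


elevation = 610 + 2 * 5 = 620 m

620 m


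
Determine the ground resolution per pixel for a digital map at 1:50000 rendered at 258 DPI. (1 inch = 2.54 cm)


pixel_cm = 2.54 / 258 ≈ 0.009845 cm
ground = pixel_cm * 50000 / 100 = 2.54 * 50000 / (258 * 100) = 127000 / 25800 ≈ 4.92 m

4.92 m


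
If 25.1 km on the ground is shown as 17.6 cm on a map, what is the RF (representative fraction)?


ground = 25.1 km = 2510000 cm; RF denominator = ground / map = 2510000 / 17.6 ≈ 142614; RF = 1:142614

1:142614


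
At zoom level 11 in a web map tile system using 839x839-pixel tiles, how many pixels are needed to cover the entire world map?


tiles per axis = 2^11 = 2048
total tiles = 2048^2 = 4194304
pixels per axis = 2048 * 839 = 1718272
total pixels = 1718272^2 = 2952458665984

2952458665984 pixels


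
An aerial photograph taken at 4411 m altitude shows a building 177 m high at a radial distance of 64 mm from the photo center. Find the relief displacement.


d = h * r / H = 177 * 64 / 4411 = 2.57 mm

2.57 mm


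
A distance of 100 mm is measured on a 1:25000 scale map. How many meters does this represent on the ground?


ground = 100 mm * 25000 / 1000 = 2500.0 m

2500.0 m


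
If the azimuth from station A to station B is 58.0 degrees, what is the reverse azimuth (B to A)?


back azimuth = (58.0 + 180) mod 360 = 238.0 degrees

238.0 degrees


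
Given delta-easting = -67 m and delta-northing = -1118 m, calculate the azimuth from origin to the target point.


az = atan2(-67, -1118) = -176.6 deg
adjusted to 0-360: 183.4 degrees

183.4 degrees


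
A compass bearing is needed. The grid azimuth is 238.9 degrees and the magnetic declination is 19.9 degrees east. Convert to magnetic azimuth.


magnetic azimuth = grid azimuth - declination (east +ve)
mag_az = 238.9 - 19.9 = 219.0 degrees

219.0 degrees


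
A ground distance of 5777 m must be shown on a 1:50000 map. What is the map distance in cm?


map_cm = 5777 * 100 / 50000 = 11.554 cm ≈ 11.55 cm

11.55 cm


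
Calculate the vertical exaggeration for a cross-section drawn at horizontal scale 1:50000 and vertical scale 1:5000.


VE = horizontal_scale / vertical_scale = 50000 / 5000 = 10.0

10.0x


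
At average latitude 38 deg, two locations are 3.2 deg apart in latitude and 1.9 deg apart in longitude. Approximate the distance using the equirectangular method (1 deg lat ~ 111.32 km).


dlat_km = 3.2 * 111.32 = 356.224
dlon_km = 1.9 * 111.32 * cos(38) ≈ 166.671
dist = sqrt(356.224^2 + 166.671^2) ≈ 393.3 km

393.3 km


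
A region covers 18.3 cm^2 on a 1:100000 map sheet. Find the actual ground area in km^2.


ground_area = 18.3 * (100000/100)^2 = 18300000.0 m^2 = 18.3 km^2

18.3 km^2


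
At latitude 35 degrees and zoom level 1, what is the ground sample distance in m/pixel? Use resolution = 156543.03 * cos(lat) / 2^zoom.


res = 156543.03 * cos(35) / 2^1 = 156543.03 * 0.81915204 / 2 = 64116.27 m/pixel

64116.27 m/pixel


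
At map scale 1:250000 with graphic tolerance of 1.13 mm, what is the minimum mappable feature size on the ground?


ground = 1.13 mm * 250000 / 1000 = 282.5 m

282.5 m


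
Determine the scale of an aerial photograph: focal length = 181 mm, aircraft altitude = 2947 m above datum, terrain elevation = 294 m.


scale = f / (H - h) = 181 mm / 2653 m = 181 / 2653000 = 1:14657

1:14657


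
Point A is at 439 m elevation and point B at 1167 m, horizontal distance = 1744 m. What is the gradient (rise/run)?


gradient = (1167 - 439) / 1744 = 728 / 1744 = 0.4174

0.4174


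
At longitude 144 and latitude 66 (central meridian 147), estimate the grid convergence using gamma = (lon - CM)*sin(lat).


gamma = (144 - 147) * sin(66) = -3 * 0.913545 = -2.741 degrees

-2.741 degrees


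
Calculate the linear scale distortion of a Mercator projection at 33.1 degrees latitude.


SF = 1 / cos(33.1) = 1 / 0.837719 = 1.194

1.194


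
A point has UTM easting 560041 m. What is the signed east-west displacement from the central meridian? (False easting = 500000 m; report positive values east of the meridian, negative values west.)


displacement = 560041 - 500000 = 60041 m

60041 m


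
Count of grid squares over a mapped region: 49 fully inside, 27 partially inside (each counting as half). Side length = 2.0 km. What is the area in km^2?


effective squares = 49 + 27 * 0.5 = 62.5
area = 62.5 * 4.0 = 250.0 km^2

250.0 km^2


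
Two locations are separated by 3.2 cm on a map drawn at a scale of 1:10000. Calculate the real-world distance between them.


ground = 3.2 cm * 10000 / 100 = 320.0 m

320.0 m


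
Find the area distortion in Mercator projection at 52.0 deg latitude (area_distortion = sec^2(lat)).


area_distortion = 1/cos^2(52.0) = 2.638

2.638


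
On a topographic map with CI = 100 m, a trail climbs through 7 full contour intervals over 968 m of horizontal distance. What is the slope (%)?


elevation change = 7 * 100 = 700 m
slope = 700 / 968 * 100 = 72.3%

72.3%


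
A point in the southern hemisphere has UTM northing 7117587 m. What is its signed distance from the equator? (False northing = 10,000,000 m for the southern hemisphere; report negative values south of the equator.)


For southern: actual = 7117587 - 10000000 = -2882413 m

-2882413 m


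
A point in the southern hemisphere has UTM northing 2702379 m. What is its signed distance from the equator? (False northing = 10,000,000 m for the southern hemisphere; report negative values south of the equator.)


For southern: actual = 2702379 - 10000000 = -7297621 m

-7297621 m


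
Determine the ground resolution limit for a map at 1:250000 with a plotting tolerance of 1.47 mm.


ground = 1.47 mm * 250000 / 1000 = 367.5 m

367.5 m


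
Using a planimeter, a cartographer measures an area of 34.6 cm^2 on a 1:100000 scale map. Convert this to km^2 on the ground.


ground_area = 34.6 * (100000/100)^2 = 34600000.0 m^2 = 34.6 km^2

34.6 km^2


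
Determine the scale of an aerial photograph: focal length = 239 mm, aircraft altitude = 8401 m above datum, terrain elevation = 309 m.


scale = f / (H - h) = 239 mm / 8092 m = 239 / 8092000 = 1:33858

1:33858


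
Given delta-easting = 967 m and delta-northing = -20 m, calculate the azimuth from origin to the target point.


az = atan2(967, -20) = 91.2 deg
adjusted to 0-360: 91.2 degrees

91.2 degrees


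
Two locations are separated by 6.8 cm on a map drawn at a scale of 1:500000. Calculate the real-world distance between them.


ground = 6.8 cm * 500000 / 100 = 34000.0 m = 34.0 km

34.0 km


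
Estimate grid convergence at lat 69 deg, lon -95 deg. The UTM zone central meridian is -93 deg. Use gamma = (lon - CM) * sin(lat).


gamma = (-95 - -93) * sin(69) = -2 * 0.93358 = -1.867 degrees

-1.867 degrees


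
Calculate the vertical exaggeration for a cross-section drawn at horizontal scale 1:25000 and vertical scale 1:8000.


VE = horizontal_scale / vertical_scale = 25000 / 8000 = 3.125 ≈ 3.1

3.1x


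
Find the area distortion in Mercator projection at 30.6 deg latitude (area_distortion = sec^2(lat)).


area_distortion = 1/cos^2(30.6) = 1.35

1.35
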